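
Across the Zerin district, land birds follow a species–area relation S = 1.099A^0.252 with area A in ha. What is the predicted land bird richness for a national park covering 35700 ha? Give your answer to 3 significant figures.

S = 1.099 × 35700^0.252
ln S = ln 1.099 + 0.252 × ln 35700 = 0.0944 + 0.252 × 10.4829 = 2.7361
S = e^2.7361 ≈ 15.43

15.4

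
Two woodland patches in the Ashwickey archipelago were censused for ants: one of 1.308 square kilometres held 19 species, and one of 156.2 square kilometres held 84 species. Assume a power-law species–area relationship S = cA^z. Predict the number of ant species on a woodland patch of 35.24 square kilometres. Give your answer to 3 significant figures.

z = ln(84/19) / ln(156.2/1.308) = 1.4864 / 4.7826 = 0.3108
c = 19 / 1.308^0.3108 = 19 / 1.087 = 17.48
S₃ = 17.48 × 35.24^0.3108 = 17.48 × 3.026 ≈ 52.88

52.9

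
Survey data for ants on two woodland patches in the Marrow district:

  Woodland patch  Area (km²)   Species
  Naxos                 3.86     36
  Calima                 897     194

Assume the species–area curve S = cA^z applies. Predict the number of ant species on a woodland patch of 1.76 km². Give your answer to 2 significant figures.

28

z = ln(194/36) / ln(897/3.86) = 1.6843 / 5.4484 = 0.3091
c = 36 / 3.86^0.3091 = 36 / 1.518 = 23.71
S₃ = 23.71 × 1.76^0.3091 = 23.71 × 1.191 ≈ 28.24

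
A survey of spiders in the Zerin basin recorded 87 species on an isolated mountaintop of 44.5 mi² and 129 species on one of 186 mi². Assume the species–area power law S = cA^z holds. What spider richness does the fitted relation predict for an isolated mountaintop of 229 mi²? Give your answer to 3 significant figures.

137

z = ln(129/87) / ln(186/44.5) = 0.3939 / 1.4303 = 0.2754
c = 87 / 44.5^0.2754 = 87 / 2.844 = 30.59
S₃ = 30.59 × 229^0.2754 = 30.59 × 4.466 ≈ 136.6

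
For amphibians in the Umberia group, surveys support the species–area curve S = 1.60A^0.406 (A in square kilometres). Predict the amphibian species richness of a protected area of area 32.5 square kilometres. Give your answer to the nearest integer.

S = 1.6 × 32.5^0.406 = 1.6 × 4.11 ≈ 6.576

7 species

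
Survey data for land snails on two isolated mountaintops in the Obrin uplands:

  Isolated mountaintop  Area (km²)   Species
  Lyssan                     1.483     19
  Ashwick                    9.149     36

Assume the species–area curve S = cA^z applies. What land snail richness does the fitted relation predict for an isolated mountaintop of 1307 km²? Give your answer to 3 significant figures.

206

z = ln(36/19) / ln(9.149/1.483) = 0.6391 / 1.8196 = 0.3512
c = 19 / 1.483^0.3512 = 19 / 1.148 = 16.54
S₃ = 16.54 × 1307^0.3512 = 16.54 × 12.43 ≈ 205.7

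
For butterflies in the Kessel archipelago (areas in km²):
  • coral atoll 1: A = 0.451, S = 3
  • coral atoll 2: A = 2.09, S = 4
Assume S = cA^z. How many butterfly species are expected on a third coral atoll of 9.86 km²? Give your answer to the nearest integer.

z = ln(4/3) / ln(2.09/0.451) = 0.2877 / 1.5335 = 0.1876
c = 3 / 0.451^0.1876 = 3 / 0.8612 = 3.483
S₃ = 3.483 × 9.86^0.1876 = 3.483 × 1.536 ≈ 5.351

5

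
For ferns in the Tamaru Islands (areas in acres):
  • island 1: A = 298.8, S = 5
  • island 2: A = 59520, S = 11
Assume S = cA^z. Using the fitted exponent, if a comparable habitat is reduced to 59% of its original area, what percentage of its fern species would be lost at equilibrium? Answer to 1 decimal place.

7.6%

z = ln(11/5) / ln(59520/298.8) = 0.7885 / 5.2943 = 0.1489
S_new/S_old = (A_new/A_old)^z = 0.59^0.1489 = exp(0.1489 × -0.5276) = 0.9244
Fraction lost = 1 − 0.9244 = 0.07557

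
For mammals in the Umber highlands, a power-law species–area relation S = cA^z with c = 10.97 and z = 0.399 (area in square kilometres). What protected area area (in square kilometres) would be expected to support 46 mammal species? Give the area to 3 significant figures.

36.3 square kilometres

46 = 10.97 × A^0.399  ⇒  A^0.399 = 46/10.97 = 4.193
ln A = ln(4.193) / 0.399 = 1.4335 / 0.399 = 3.5927
A = e^3.5927 ≈ 36.33 square kilometres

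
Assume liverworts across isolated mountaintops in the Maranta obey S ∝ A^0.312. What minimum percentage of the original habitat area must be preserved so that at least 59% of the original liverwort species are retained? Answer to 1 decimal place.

18.4%

Need (A_new/A_old)^0.312 = 0.59, so A_new/A_old = 0.59^(1/0.312) = 0.59^3.205
ln(A_new/A_old) = ln 0.59 / 0.312 = -0.5276 / 0.312 = -1.6911
A_new/A_old = e^-1.6911 ≈ 0.1843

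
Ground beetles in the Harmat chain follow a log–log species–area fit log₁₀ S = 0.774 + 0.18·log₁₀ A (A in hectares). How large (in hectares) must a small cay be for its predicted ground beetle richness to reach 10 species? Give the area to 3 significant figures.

10 = 5.943 × A^0.18  ⇒  A^0.18 = 10/5.943 = 1.683
ln A = ln(1.683) / 0.18 = 0.5204 / 0.18 = 2.8910
A = e^2.8910 ≈ 18.01 hectares

18.0 hectares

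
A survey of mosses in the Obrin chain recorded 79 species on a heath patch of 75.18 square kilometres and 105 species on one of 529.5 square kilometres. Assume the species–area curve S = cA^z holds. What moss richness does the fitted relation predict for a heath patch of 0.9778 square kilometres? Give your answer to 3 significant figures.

42.0

z = ln(105/79) / ln(529.5/75.18) = 0.2845 / 1.9520 = 0.1458
c = 79 / 75.18^0.1458 = 79 / 1.877 = 42.09
S₃ = 42.09 × 0.9778^0.1458 = 42.09 × 0.9967 ≈ 41.95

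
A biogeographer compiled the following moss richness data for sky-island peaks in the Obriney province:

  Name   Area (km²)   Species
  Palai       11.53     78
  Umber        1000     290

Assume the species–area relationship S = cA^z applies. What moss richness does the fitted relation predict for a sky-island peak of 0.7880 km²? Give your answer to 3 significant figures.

35.4

z = ln(290/78) / ln(1000/11.53) = 1.3132 / 4.4628 = 0.2942
c = 78 / 11.53^0.2942 = 78 / 2.053 = 37.99
S₃ = 37.99 × 0.788^0.2942 = 37.99 × 0.9323 ≈ 35.42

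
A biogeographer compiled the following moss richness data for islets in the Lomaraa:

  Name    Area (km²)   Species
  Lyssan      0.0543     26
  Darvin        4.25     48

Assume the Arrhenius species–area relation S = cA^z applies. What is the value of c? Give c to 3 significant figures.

39.2

z = ln(S₂/S₁) / ln(A₂/A₁) = ln(48/26) / ln(4.25/0.0543) = 0.6131 / 4.3602 = 0.1406
c = S₁ / A₁^z = 26 / 0.0543^0.1406 = 26 / 0.6639 = 39.16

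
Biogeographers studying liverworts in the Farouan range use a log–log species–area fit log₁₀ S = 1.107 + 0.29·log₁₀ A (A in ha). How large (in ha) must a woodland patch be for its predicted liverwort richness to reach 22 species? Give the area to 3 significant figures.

22 = 12.79 × A^0.29  ⇒  A^0.29 = 22/12.79 = 1.72
ln A = ln(1.72) / 0.29 = 0.5421 / 0.29 = 1.8692
A = e^1.8692 ≈ 6.483 ha

6.48 ha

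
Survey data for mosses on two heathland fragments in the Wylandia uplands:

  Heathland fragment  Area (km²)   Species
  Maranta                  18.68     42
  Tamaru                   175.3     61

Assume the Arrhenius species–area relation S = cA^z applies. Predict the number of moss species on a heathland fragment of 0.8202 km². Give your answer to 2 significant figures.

z = ln(61/42) / ln(175.3/18.68) = 0.3732 / 2.2390 = 0.1667
c = 42 / 18.68^0.1667 = 42 / 1.629 = 25.78
S₃ = 25.78 × 0.8202^0.1667 = 25.78 × 0.9675 ≈ 24.95

25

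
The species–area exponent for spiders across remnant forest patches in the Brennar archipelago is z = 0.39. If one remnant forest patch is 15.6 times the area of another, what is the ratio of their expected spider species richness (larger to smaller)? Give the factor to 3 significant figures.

2.92

S₂/S₁ = (A₂/A₁)^z = 15.6^0.39
ln(S₂/S₁) = 0.39 × ln 15.6 = 0.39 × 2.7473 = 1.0714
S₂/S₁ = e^1.0714 ≈ 2.92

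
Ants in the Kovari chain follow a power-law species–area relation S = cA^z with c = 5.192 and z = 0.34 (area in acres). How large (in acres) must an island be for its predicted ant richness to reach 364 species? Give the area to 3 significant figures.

268000 acres

364 = 5.192 × A^0.34  ⇒  A^0.34 = 364/5.192 = 70.11
ln A = ln(70.11) / 0.34 = 4.2500 / 0.34 = 12.5001
A = e^12.5001 ≈ 268365 acres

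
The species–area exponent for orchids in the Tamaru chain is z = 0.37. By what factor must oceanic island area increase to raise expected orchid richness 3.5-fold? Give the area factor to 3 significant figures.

(A₂/A₁)^0.37 = 3.5, so A₂/A₁ = 3.5^(1/0.37) = 3.5^2.703
ln(A₂/A₁) = ln 3.5 / 0.37 = 1.2528 / 0.37 = 3.3858
A₂/A₁ = e^3.3858 ≈ 29.54

29.5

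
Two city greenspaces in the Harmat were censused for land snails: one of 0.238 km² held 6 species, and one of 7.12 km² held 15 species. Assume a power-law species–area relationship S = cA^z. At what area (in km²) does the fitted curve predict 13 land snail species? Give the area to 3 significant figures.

z = ln(15/6) / ln(7.12/0.238) = 0.9163 / 3.3984 = 0.2696
c = 6 / 0.238^0.2696 = 6 / 0.6791 = 8.836
A = (13/8.836)^(1/0.2696) ⇒ ln A = ln(1.471)/0.2696 = 1.4322
A = e^1.4322 ≈ 4.188 km²

4.19 km²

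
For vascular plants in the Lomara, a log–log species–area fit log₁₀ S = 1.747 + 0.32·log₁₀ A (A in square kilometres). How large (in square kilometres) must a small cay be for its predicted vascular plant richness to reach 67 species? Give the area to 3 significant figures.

67 = 55.85 × A^0.32  ⇒  A^0.32 = 67/55.85 = 1.2
ln A = ln(1.2) / 0.32 = 0.1821 / 0.32 = 0.5690
A = e^0.5690 ≈ 1.766 square kilometres

1.77 square kilometres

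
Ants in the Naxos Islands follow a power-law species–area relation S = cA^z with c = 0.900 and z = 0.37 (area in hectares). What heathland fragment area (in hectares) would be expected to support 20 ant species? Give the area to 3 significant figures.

4360 hectares

20 = 0.9 × A^0.37  ⇒  A^0.37 = 20/0.9 = 22.22
ln A = ln(22.22) / 0.37 = 3.1011 / 0.37 = 8.3813
A = e^8.3813 ≈ 4365 hectares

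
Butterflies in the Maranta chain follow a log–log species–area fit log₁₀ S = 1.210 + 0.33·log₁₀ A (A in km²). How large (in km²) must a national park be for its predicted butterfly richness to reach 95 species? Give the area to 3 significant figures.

212 km²

95 = 16.22 × A^0.33  ⇒  A^0.33 = 95/16.22 = 5.858
ln A = ln(5.858) / 0.33 = 1.7677 / 0.33 = 5.3568
A = e^5.3568 ≈ 212 km²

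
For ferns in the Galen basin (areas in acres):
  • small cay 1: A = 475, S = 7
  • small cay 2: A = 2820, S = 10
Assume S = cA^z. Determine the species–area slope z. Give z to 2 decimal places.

0.20

Taking logs: ln S = ln c + z ln A, so z = (ln S₂ − ln S₁)/(ln A₂ − ln A₁).
z = ln(10/7) / ln(2820/475) = ln(1.429) / ln(5.937) = 0.3567 / 1.7812 = 0.2002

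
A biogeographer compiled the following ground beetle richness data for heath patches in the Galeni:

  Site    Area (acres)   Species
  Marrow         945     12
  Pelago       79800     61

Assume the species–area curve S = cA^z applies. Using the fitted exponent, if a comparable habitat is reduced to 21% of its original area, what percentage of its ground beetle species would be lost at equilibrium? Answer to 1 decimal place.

43.6%

z = ln(61/12) / ln(79800/945) = 1.6260 / 4.4361 = 0.3665
S_new/S_old = (A_new/A_old)^z = 0.21^0.3665 = exp(0.3665 × -1.5606) = 0.5644
Fraction lost = 1 − 0.5644 = 0.4356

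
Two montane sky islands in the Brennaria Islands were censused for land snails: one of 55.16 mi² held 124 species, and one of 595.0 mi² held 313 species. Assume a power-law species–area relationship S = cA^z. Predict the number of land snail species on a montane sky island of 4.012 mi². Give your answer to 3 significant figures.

44.7

z = ln(313/124) / ln(595/55.16) = 0.9259 / 2.3783 = 0.3893
c = 124 / 55.16^0.3893 = 124 / 4.765 = 26.02
S₃ = 26.02 × 4.012^0.3893 = 26.02 × 1.718 ≈ 44.7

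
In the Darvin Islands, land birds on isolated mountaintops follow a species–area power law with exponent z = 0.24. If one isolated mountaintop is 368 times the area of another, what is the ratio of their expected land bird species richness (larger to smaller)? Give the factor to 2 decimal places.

S₂/S₁ = (A₂/A₁)^z = 368^0.24
ln(S₂/S₁) = 0.24 × ln 368 = 0.24 × 5.9081 = 1.4179
S₂/S₁ = e^1.4179 ≈ 4.129

4.13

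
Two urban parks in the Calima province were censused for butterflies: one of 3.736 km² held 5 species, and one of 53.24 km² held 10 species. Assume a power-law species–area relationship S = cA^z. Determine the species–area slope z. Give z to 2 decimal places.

Taking logs: ln S = ln c + z ln A, so z = (ln S₂ − ln S₁)/(ln A₂ − ln A₁).
z = ln(10/5) / ln(53.24/3.736) = ln(2) / ln(14.25) = 0.6931 / 2.6568 = 0.2609

0.26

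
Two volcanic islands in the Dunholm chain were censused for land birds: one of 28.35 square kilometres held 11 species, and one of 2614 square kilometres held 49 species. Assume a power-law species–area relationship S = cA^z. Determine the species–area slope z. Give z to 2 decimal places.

0.33

Taking logs: ln S = ln c + z ln A, so z = (ln S₂ − ln S₁)/(ln A₂ − ln A₁).
z = ln(49/11) / ln(2614/28.35) = ln(4.455) / ln(92.2) = 1.4939 / 4.5240 = 0.3302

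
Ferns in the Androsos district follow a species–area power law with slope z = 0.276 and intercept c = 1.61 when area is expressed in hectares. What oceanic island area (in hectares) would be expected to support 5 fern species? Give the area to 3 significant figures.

5 = 1.61 × A^0.276  ⇒  A^0.276 = 5/1.61 = 3.106
ln A = ln(3.106) / 0.276 = 1.1332 / 0.276 = 4.1058
A = e^4.1058 ≈ 60.69 hectares

60.7 hectares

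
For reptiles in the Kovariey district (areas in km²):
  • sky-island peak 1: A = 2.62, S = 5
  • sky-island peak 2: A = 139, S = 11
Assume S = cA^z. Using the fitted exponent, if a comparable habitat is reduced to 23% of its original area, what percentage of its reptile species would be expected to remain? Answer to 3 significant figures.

z = ln(11/5) / ln(139/2.62) = 0.7885 / 3.9713 = 0.1985
S_new/S_old = (A_new/A_old)^z = 0.23^0.1985 = exp(0.1985 × -1.4697) = 0.7469

74.7%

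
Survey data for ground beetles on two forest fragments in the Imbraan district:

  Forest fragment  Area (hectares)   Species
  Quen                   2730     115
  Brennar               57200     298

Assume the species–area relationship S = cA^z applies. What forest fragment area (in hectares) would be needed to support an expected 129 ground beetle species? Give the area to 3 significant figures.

3940 hectares

z = ln(298/115) / ln(57200/2730) = 0.9522 / 3.0423 = 0.3130
c = 115 / 2730^0.3130 = 115 / 11.9 = 9.666
A = (129/9.666)^(1/0.3130) ⇒ ln A = ln(13.35)/0.3130 = 8.2791
A = e^8.2791 ≈ 3941 hectares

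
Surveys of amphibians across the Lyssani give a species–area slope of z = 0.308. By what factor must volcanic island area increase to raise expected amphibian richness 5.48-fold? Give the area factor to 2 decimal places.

250.40

(A₂/A₁)^0.308 = 5.48, so A₂/A₁ = 5.48^(1/0.308) = 5.48^3.247
ln(A₂/A₁) = ln 5.48 / 0.308 = 1.7011 / 0.308 = 5.5231
A₂/A₁ = e^5.5231 ≈ 250.4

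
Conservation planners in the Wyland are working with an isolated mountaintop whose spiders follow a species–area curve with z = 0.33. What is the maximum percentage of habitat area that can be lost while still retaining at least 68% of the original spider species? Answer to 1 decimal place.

Need (A_new/A_old)^0.33 = 0.68, so A_new/A_old = 0.68^(1/0.33) = 0.68^3.03
ln(A_new/A_old) = ln 0.68 / 0.33 = -0.3857 / 0.33 = -1.1687
A_new/A_old = e^-1.1687 ≈ 0.3108
Fraction that can be lost = 1 − 0.3108 = 0.6892

68.9%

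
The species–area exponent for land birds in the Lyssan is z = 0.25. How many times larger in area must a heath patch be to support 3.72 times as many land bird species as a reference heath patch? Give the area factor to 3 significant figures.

(A₂/A₁)^0.25 = 3.72, so A₂/A₁ = 3.72^(1/0.25) = 3.72^4
ln(A₂/A₁) = ln 3.72 / 0.25 = 1.3137 / 0.25 = 5.2549
A₂/A₁ = e^5.2549 ≈ 191.5

192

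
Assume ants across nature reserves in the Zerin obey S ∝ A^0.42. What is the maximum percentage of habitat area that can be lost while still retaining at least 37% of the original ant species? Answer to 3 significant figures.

90.6%

Need (A_new/A_old)^0.42 = 0.37, so A_new/A_old = 0.37^(1/0.42) = 0.37^2.381
ln(A_new/A_old) = ln 0.37 / 0.42 = -0.9943 / 0.42 = -2.3673
A_new/A_old = e^-2.3673 ≈ 0.09374
Fraction that can be lost = 1 − 0.09374 = 0.9063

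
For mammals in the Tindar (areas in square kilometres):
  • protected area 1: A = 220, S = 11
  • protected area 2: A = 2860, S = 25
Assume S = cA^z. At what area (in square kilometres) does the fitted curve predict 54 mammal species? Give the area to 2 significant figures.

z = ln(25/11) / ln(2860/220) = 0.8210 / 2.5649 = 0.3201
c = 11 / 220^0.3201 = 11 / 5.62 = 1.957
A = (54/1.957)^(1/0.3201) ⇒ ln A = ln(27.59)/0.3201 = 10.3646
A = e^10.3646 ≈ 31716 square kilometres

32000 square kilometres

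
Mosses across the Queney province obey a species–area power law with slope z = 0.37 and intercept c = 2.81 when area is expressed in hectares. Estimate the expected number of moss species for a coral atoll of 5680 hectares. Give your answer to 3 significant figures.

68.8

S = 2.81 × 5680^0.37 = 2.81 × 24.5 ≈ 68.84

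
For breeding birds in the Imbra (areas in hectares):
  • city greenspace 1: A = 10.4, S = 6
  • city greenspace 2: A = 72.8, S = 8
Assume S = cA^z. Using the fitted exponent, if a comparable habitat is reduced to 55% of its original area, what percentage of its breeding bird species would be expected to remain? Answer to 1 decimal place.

z = ln(8/6) / ln(72.8/10.4) = 0.2877 / 1.9459 = 0.1478
S_new/S_old = (A_new/A_old)^z = 0.55^0.1478 = exp(0.1478 × -0.5978) = 0.9154

91.5%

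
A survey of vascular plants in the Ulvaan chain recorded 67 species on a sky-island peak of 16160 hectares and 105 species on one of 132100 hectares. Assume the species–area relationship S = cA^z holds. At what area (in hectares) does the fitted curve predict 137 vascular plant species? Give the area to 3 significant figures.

z = ln(105/67) / ln(132100/16160) = 0.4493 / 2.1010 = 0.2138
c = 67 / 16160^0.2138 = 67 / 7.942 = 8.437
A = (137/8.437)^(1/0.2138) ⇒ ln A = ln(16.24)/0.2138 = 13.0354
A = e^13.0354 ≈ 458342 hectares

458000 hectares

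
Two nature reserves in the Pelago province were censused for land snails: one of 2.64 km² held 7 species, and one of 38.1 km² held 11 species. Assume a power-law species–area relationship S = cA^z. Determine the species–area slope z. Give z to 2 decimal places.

Taking logs: ln S = ln c + z ln A, so z = (ln S₂ − ln S₁)/(ln A₂ − ln A₁).
z = ln(11/7) / ln(38.1/2.64) = ln(1.571) / ln(14.43) = 0.4520 / 2.6694 = 0.1693

0.17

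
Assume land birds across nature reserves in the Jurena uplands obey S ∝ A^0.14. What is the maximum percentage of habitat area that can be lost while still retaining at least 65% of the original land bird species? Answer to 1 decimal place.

95.4%

Need (A_new/A_old)^0.14 = 0.65, so A_new/A_old = 0.65^(1/0.14) = 0.65^7.143
ln(A_new/A_old) = ln 0.65 / 0.14 = -0.4308 / 0.14 = -3.0770
A_new/A_old = e^-3.0770 ≈ 0.0461
Fraction that can be lost = 1 − 0.0461 = 0.9539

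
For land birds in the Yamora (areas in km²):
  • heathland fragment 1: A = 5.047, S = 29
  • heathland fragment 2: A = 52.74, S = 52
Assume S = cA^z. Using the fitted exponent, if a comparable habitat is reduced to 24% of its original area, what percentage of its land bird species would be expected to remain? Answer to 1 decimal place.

70.1%

z = ln(52/29) / ln(52.74/5.047) = 0.5839 / 2.3466 = 0.2489
S_new/S_old = (A_new/A_old)^z = 0.24^0.2489 = exp(0.2489 × -1.4271) = 0.7011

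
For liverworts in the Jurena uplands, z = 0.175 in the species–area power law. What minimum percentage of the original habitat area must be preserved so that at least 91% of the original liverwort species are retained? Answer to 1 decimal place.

Need (A_new/A_old)^0.175 = 0.91, so A_new/A_old = 0.91^(1/0.175) = 0.91^5.714
ln(A_new/A_old) = ln 0.91 / 0.175 = -0.0943 / 0.175 = -0.5389
A_new/A_old = e^-0.5389 ≈ 0.5834

58.3%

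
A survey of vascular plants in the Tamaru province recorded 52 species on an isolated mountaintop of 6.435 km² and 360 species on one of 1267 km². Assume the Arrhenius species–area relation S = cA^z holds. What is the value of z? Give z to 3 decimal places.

Taking logs: ln S = ln c + z ln A, so z = (ln S₂ − ln S₁)/(ln A₂ − ln A₁).
z = ln(360/52) / ln(1267/6.435) = ln(6.923) / ln(196.9) = 1.9349 / 5.2827 = 0.3663

0.366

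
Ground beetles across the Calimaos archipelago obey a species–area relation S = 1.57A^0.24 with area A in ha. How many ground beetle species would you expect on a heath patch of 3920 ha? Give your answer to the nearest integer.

S = 1.57 × 3920^0.24 = 1.57 × 7.284 ≈ 11.44

11 species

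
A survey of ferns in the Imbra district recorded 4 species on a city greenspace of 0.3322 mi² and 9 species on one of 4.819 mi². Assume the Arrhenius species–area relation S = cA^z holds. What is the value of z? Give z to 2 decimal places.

0.30

Taking logs: ln S = ln c + z ln A, so z = (ln S₂ − ln S₁)/(ln A₂ − ln A₁).
z = ln(9/4) / ln(4.819/0.3322) = ln(2.25) / ln(14.51) = 0.8109 / 2.6746 = 0.3032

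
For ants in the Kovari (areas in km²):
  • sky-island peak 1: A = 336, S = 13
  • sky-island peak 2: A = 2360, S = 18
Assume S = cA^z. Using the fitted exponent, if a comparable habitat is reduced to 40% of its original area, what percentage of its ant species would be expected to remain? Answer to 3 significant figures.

z = ln(18/13) / ln(2360/336) = 0.3254 / 1.9493 = 0.1669
S_new/S_old = (A_new/A_old)^z = 0.4^0.1669 = exp(0.1669 × -0.9163) = 0.8582

85.8%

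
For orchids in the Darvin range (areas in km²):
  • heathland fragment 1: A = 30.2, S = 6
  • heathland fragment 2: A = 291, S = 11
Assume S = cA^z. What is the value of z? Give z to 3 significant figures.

0.268

Taking logs: ln S = ln c + z ln A, so z = (ln S₂ − ln S₁)/(ln A₂ − ln A₁).
z = ln(11/6) / ln(291/30.2) = ln(1.833) / ln(9.636) = 0.6061 / 2.2655 = 0.2676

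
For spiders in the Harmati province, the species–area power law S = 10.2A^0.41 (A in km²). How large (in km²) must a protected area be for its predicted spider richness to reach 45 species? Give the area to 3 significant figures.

45 = 10.2 × A^0.41  ⇒  A^0.41 = 45/10.2 = 4.412
ln A = ln(4.412) / 0.41 = 1.4843 / 0.41 = 3.6202
A = e^3.6202 ≈ 37.34 km²

37.3 km²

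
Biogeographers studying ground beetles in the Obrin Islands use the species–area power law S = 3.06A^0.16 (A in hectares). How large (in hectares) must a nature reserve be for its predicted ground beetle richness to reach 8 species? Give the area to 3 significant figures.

8 = 3.06 × A^0.16  ⇒  A^0.16 = 8/3.06 = 2.614
ln A = ln(2.614) / 0.16 = 0.9610 / 0.16 = 6.0064
A = e^6.0064 ≈ 406 hectares

406 hectares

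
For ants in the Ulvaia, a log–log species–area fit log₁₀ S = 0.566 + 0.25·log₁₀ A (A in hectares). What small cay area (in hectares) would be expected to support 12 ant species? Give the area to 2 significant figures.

12 = 3.681 × A^0.25  ⇒  A^0.25 = 12/3.681 = 3.26
ln A = ln(3.26) / 0.25 = 1.1816 / 0.25 = 4.7266
A = e^4.7266 ≈ 112.9 hectares

110 hectares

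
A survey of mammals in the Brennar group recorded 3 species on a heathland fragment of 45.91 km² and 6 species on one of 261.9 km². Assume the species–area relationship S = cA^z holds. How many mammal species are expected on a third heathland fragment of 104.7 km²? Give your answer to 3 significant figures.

4.17

z = ln(6/3) / ln(261.9/45.91) = 0.6931 / 1.7413 = 0.3981
c = 3 / 45.91^0.3981 = 3 / 4.587 = 0.654
S₃ = 0.654 × 104.7^0.3981 = 0.654 × 6.369 ≈ 4.165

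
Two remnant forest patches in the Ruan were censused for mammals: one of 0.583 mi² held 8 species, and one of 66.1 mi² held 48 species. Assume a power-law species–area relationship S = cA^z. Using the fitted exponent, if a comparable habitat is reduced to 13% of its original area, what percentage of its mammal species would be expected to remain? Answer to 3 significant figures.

z = ln(48/8) / ln(66.1/0.583) = 1.7918 / 4.7307 = 0.3787
S_new/S_old = (A_new/A_old)^z = 0.13^0.3787 = exp(0.3787 × -2.0402) = 0.4618

46.2%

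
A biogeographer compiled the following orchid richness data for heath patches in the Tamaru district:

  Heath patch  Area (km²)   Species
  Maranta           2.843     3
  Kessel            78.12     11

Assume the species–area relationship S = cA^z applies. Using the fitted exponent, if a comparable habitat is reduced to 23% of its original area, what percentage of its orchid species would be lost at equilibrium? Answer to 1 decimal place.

z = ln(11/3) / ln(78.12/2.843) = 1.2993 / 3.3134 = 0.3921
S_new/S_old = (A_new/A_old)^z = 0.23^0.3921 = exp(0.3921 × -1.4697) = 0.562
Fraction lost = 1 − 0.562 = 0.438

43.8%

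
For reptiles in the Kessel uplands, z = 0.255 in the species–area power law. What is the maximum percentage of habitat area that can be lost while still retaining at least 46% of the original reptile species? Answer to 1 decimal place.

95.2%

Need (A_new/A_old)^0.255 = 0.46, so A_new/A_old = 0.46^(1/0.255) = 0.46^3.922
ln(A_new/A_old) = ln 0.46 / 0.255 = -0.7765 / 0.255 = -3.0452
A_new/A_old = e^-3.0452 ≈ 0.04759
Fraction that can be lost = 1 − 0.04759 = 0.9524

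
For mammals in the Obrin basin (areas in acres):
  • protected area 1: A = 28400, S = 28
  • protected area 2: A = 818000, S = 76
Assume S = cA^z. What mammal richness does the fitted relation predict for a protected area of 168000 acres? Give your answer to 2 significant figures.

47

z = ln(76/28) / ln(818000/28400) = 0.9985 / 3.3605 = 0.2971
c = 28 / 28400^0.2971 = 28 / 21.05 = 1.33
S₃ = 1.33 × 168000^0.2971 = 1.33 × 35.7 ≈ 47.48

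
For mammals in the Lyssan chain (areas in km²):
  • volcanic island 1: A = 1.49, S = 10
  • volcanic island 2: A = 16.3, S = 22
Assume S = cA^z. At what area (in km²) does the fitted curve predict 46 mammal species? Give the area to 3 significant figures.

153 km²

z = ln(22/10) / ln(16.3/1.49) = 0.7885 / 2.3924 = 0.3296
c = 10 / 1.49^0.3296 = 10 / 1.14 = 8.768
A = (46/8.768)^(1/0.3296) ⇒ ln A = ln(5.246)/0.3296 = 5.0292
A = e^5.0292 ≈ 152.8 km²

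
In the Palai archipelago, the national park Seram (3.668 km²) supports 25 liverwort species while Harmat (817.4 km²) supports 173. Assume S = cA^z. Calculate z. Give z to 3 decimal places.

0.358

Taking logs: ln S = ln c + z ln A, so z = (ln S₂ − ln S₁)/(ln A₂ − ln A₁).
z = ln(173/25) / ln(817.4/3.668) = ln(6.92) / ln(222.8) = 1.9344 / 5.4065 = 0.3578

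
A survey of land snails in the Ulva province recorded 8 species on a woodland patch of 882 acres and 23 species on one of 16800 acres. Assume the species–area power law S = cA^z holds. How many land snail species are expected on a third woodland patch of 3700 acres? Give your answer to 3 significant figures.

z = ln(23/8) / ln(16800/882) = 1.0561 / 2.9469 = 0.3584
c = 8 / 882^0.3584 = 8 / 11.36 = 0.704
S₃ = 0.704 × 3700^0.3584 = 0.704 × 19 ≈ 13.37

13.4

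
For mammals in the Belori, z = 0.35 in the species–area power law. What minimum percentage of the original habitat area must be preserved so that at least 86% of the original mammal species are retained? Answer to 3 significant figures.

Need (A_new/A_old)^0.35 = 0.86, so A_new/A_old = 0.86^(1/0.35) = 0.86^2.857
ln(A_new/A_old) = ln 0.86 / 0.35 = -0.1508 / 0.35 = -0.4309
A_new/A_old = e^-0.4309 ≈ 0.6499

65.0%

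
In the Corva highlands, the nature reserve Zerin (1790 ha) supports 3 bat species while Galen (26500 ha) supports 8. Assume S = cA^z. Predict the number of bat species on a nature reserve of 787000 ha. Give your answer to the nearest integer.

27

z = ln(8/3) / ln(26500/1790) = 0.9808 / 2.6949 = 0.3640
c = 3 / 1790^0.3640 = 3 / 15.27 = 0.1964
S₃ = 0.1964 × 787000^0.3640 = 0.1964 × 139.9 ≈ 27.48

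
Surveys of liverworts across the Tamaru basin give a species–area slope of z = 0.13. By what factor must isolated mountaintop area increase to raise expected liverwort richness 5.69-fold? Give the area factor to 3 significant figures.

644000

(A₂/A₁)^0.13 = 5.69, so A₂/A₁ = 5.69^(1/0.13) = 5.69^7.692
ln(A₂/A₁) = ln 5.69 / 0.13 = 1.7387 / 0.13 = 13.3747
A₂/A₁ = e^13.3747 ≈ 643511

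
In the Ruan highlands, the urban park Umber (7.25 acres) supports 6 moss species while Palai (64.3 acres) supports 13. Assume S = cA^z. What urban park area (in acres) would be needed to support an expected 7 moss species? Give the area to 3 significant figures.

z = ln(13/6) / ln(64.3/7.25) = 0.7732 / 2.1826 = 0.3543
c = 6 / 7.25^0.3543 = 6 / 2.017 = 2.974
A = (7/2.974)^(1/0.3543) ⇒ ln A = ln(2.354)/0.3543 = 2.4161
A = e^2.4161 ≈ 11.2 acres

11.2 acres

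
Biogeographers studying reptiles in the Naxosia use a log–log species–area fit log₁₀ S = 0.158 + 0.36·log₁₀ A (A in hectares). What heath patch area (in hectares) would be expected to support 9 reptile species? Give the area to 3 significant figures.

9 = 1.439 × A^0.36  ⇒  A^0.36 = 9/1.439 = 6.255
ln A = ln(6.255) / 0.36 = 1.8334 / 0.36 = 5.0928
A = e^5.0928 ≈ 162.8 hectares

163 hectares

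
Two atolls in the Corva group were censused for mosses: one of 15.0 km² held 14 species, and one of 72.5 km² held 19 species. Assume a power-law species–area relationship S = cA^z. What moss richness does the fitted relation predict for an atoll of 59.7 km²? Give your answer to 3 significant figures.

18.3

z = ln(19/14) / ln(72.5/15) = 0.3054 / 1.5755 = 0.1938
c = 14 / 15^0.1938 = 14 / 1.69 = 8.283
S₃ = 8.283 × 59.7^0.1938 = 8.283 × 2.209 ≈ 18.3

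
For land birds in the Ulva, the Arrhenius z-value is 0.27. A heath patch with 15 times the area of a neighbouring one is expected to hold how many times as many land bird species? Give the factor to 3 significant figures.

S₂/S₁ = (A₂/A₁)^z = 15^0.27
ln(S₂/S₁) = 0.27 × ln 15 = 0.27 × 2.7081 = 0.7312
S₂/S₁ = e^0.7312 ≈ 2.078

2.08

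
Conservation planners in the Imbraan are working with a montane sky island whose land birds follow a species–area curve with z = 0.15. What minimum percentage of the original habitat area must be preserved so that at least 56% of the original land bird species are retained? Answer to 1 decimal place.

2.1%

Need (A_new/A_old)^0.15 = 0.56, so A_new/A_old = 0.56^(1/0.15) = 0.56^6.667
ln(A_new/A_old) = ln 0.56 / 0.15 = -0.5798 / 0.15 = -3.8655
A_new/A_old = e^-3.8655 ≈ 0.02095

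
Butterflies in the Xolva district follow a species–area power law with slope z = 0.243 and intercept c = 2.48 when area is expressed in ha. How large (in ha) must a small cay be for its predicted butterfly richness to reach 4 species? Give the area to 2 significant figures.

4 = 2.48 × A^0.243  ⇒  A^0.243 = 4/2.48 = 1.613
ln A = ln(1.613) / 0.243 = 0.4780 / 0.243 = 1.9672
A = e^1.9672 ≈ 7.151 ha

7.2 ha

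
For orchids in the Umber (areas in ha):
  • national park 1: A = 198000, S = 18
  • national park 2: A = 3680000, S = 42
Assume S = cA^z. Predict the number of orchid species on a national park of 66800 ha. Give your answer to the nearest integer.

z = ln(42/18) / ln(3680000/198000) = 0.8473 / 2.9224 = 0.2899
c = 18 / 198000^0.2899 = 18 / 34.33 = 0.5243
S₃ = 0.5243 × 66800^0.2899 = 0.5243 × 25.05 ≈ 13.14

13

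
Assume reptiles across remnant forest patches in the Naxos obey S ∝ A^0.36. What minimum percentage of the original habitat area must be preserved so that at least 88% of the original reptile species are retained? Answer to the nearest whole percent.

70%

Need (A_new/A_old)^0.36 = 0.88, so A_new/A_old = 0.88^(1/0.36) = 0.88^2.778
ln(A_new/A_old) = ln 0.88 / 0.36 = -0.1278 / 0.36 = -0.3551
A_new/A_old = e^-0.3551 ≈ 0.7011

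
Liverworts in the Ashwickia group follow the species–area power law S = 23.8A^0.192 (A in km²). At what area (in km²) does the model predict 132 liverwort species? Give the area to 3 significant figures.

132 = 23.8 × A^0.192  ⇒  A^0.192 = 132/23.8 = 5.546
ln A = ln(5.546) / 0.192 = 1.7131 / 0.192 = 8.9225
A = e^8.9225 ≈ 7499 km²

7500 km²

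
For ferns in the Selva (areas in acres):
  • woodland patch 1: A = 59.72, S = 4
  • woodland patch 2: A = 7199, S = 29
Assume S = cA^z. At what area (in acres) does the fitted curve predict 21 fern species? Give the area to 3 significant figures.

z = ln(29/4) / ln(7199/59.72) = 1.9810 / 4.7920 = 0.4134
c = 4 / 59.72^0.4134 = 4 / 5.423 = 0.7376
A = (21/0.7376)^(1/0.4134) ⇒ ln A = ln(28.47)/0.4134 = 8.1009
A = e^8.1009 ≈ 3297 acres

3300 acres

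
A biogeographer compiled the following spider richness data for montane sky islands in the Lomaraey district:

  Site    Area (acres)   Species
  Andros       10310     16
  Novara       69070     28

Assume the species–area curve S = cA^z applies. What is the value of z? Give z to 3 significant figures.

0.294

Taking logs: ln S = ln c + z ln A, so z = (ln S₂ − ln S₁)/(ln A₂ − ln A₁).
z = ln(28/16) / ln(69070/10310) = ln(1.75) / ln(6.699) = 0.5596 / 1.9020 = 0.2942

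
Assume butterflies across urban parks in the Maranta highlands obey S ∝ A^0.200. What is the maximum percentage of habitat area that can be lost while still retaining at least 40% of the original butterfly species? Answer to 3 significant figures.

99.0%

Need (A_new/A_old)^0.2 = 0.4, so A_new/A_old = 0.4^(1/0.2) = 0.4^5
ln(A_new/A_old) = ln 0.4 / 0.2 = -0.9163 / 0.2 = -4.5815
A_new/A_old = e^-4.5815 ≈ 0.01024
Fraction that can be lost = 1 − 0.01024 = 0.9898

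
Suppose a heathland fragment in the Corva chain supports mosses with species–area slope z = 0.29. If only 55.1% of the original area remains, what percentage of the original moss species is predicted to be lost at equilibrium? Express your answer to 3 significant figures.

S_new/S_old = (A_new/A_old)^z = 0.551^0.29
= exp(0.29 × ln 0.551) = exp(0.29 × -0.5960) = exp(-0.1728) ≈ 0.8413
Fraction lost = 1 − 0.8413 = 0.1587

15.9%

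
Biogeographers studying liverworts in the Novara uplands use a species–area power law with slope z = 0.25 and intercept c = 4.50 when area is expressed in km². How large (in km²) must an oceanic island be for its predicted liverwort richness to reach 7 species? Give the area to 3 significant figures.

7 = 4.5 × A^0.25  ⇒  A^0.25 = 7/4.5 = 1.556
ln A = ln(1.556) / 0.25 = 0.4418 / 0.25 = 1.7673
A = e^1.7673 ≈ 5.855 km²

5.86 km²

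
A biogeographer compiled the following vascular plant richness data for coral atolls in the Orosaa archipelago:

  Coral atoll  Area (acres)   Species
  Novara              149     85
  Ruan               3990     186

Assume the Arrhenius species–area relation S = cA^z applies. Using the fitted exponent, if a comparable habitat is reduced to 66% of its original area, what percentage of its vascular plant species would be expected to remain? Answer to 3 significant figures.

90.6%

z = ln(186/85) / ln(3990/149) = 0.7831 / 3.2876 = 0.2382
S_new/S_old = (A_new/A_old)^z = 0.66^0.2382 = exp(0.2382 × -0.4155) = 0.9058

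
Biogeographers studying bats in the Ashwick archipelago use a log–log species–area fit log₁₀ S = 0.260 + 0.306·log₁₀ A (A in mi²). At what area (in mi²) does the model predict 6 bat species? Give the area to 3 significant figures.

6 = 1.82 × A^0.306  ⇒  A^0.306 = 6/1.82 = 3.297
ln A = ln(3.297) / 0.306 = 1.1931 / 0.306 = 3.8990
A = e^3.8990 ≈ 49.35 mi²

49.4 mi²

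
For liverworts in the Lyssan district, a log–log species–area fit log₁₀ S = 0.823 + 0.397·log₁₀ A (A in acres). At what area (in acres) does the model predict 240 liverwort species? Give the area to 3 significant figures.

240 = 6.653 × A^0.397  ⇒  A^0.397 = 240/6.653 = 36.08
ln A = ln(36.08) / 0.397 = 3.5856 / 0.397 = 9.0318
A = e^9.0318 ≈ 8365 acres

8360 acres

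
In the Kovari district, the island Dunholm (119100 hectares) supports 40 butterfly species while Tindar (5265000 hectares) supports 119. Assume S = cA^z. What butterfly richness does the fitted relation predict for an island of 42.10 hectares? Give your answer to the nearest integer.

z = ln(119/40) / ln(5265000/119100) = 1.0902 / 3.7889 = 0.2877
c = 40 / 119100^0.2877 = 40 / 28.88 = 1.385
S₃ = 1.385 × 42.1^0.2877 = 1.385 × 2.933 ≈ 4.063

4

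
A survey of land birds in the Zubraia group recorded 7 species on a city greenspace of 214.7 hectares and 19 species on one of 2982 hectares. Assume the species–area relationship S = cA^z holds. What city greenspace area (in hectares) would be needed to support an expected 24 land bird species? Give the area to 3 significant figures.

z = ln(19/7) / ln(2982/214.7) = 0.9985 / 2.6311 = 0.3795
c = 7 / 214.7^0.3795 = 7 / 7.673 = 0.9123
A = (24/0.9123)^(1/0.3795) ⇒ ln A = ln(26.31)/0.3795 = 8.6159
A = e^8.6159 ≈ 5519 hectares

5520 hectares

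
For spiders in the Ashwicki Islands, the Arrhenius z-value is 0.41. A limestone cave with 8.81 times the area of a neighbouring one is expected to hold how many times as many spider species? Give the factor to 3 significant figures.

S₂/S₁ = (A₂/A₁)^z = 8.81^0.41
ln(S₂/S₁) = 0.41 × ln 8.81 = 0.41 × 2.1759 = 0.8921
S₂/S₁ = e^0.8921 ≈ 2.44

2.44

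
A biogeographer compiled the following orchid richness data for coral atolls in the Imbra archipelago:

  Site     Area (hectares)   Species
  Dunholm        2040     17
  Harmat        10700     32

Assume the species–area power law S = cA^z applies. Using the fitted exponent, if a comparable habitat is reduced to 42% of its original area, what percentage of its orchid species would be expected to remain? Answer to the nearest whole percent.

72%

z = ln(32/17) / ln(10700/2040) = 0.6325 / 1.6573 = 0.3817
S_new/S_old = (A_new/A_old)^z = 0.42^0.3817 = exp(0.3817 × -0.8675) = 0.7181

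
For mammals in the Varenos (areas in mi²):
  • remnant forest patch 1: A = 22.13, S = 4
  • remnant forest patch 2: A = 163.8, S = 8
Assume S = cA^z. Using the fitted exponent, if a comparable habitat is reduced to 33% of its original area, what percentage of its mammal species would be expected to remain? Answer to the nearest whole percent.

z = ln(8/4) / ln(163.8/22.13) = 0.6931 / 2.0017 = 0.3463
S_new/S_old = (A_new/A_old)^z = 0.33^0.3463 = exp(0.3463 × -1.1087) = 0.6812

68%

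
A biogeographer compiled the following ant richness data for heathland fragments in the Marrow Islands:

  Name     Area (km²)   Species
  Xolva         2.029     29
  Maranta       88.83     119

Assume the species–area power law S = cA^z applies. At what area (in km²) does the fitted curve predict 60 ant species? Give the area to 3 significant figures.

14.2 km²

z = ln(119/29) / ln(88.83/2.029) = 1.4118 / 3.7792 = 0.3736
c = 29 / 2.029^0.3736 = 29 / 1.303 = 22.26
A = (60/22.26)^(1/0.3736) ⇒ ln A = ln(2.695)/0.3736 = 2.6537
A = e^2.6537 ≈ 14.21 km²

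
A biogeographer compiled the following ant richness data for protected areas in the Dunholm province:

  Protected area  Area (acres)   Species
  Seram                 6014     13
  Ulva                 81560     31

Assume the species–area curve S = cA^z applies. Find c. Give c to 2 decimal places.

z = ln(S₂/S₁) / ln(A₂/A₁) = ln(31/13) / ln(81560/6014) = 0.8690 / 2.6072 = 0.3333
c = S₁ / A₁^z = 13 / 6014^0.3333 = 13 / 18.18 = 0.715

0.71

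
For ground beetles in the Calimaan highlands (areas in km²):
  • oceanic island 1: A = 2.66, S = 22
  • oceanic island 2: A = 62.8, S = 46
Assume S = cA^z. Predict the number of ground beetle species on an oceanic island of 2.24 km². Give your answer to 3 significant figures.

21.1

z = ln(46/22) / ln(62.8/2.66) = 0.7376 / 3.1616 = 0.2333
c = 22 / 2.66^0.2333 = 22 / 1.256 = 17.51
S₃ = 17.51 × 2.24^0.2333 = 17.51 × 1.207 ≈ 21.14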